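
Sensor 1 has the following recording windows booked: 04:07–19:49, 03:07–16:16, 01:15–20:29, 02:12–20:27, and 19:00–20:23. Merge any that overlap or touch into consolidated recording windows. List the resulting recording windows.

01:15–20:29

Sort by start: 01:15–20:29, 02:12–20:27, 03:07–16:16, 04:07–19:49, 19:00–20:23.
02:12–20:27 overlaps/touches 01:15–20:29 → extend to 01:15–20:29.
03:07–16:16 overlaps/touches 01:15–20:29 → extend to 01:15–20:29.
04:07–19:49 overlaps/touches 01:15–20:29 → extend to 01:15–20:29.
19:00–20:23 overlaps/touches 01:15–20:29 → extend to 01:15–20:29.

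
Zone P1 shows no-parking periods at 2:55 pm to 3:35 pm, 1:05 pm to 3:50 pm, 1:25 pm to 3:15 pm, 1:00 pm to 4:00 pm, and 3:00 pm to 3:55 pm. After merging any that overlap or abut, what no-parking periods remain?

1:00 pm-4:00 pm

Sort by start: 1:00 pm-4:00 pm, 1:05 pm-3:50 pm, 1:25 pm-3:15 pm, 2:55 pm-3:35 pm, 3:00 pm-3:55 pm.
1:05 pm-3:50 pm overlaps/touches 1:00 pm-4:00 pm → extend to 1:00 pm-4:00 pm.
1:25 pm-3:15 pm overlaps/touches 1:00 pm-4:00 pm → extend to 1:00 pm-4:00 pm.
2:55 pm-3:35 pm overlaps/touches 1:00 pm-4:00 pm → extend to 1:00 pm-4:00 pm.
3:00 pm-3:55 pm overlaps/touches 1:00 pm-4:00 pm → extend to 1:00 pm-4:00 pm.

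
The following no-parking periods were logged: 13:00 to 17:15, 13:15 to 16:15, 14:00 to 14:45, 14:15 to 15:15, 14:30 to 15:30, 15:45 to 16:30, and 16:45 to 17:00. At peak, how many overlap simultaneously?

5

Sweep endpoints in order; track running count of active intervals.
Peak of 5 reached at 14:30.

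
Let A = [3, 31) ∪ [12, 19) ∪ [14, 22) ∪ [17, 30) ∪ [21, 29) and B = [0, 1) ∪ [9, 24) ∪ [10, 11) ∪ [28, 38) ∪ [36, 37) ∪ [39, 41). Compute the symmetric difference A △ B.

[0, 1) ∪ [3, 9) ∪ [24, 28) ∪ [31, 38) ∪ [39, 41)

First set merges to [3, 31).
Second set merges to [0, 1), [9, 24), [28, 38), [39, 41).
Only in the first: [3, 9), [24, 28).
Only in the second: [0, 1), [31, 38), [39, 41).
Together these are the periods covered by exactly one.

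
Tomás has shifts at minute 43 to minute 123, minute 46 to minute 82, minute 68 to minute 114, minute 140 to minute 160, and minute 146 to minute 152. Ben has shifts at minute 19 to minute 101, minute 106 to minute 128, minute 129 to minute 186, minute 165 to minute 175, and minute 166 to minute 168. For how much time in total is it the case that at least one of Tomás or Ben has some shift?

First set merges to minute 43 to minute 123, minute 140 to minute 160.
Second set merges to minute 19 to minute 101, minute 106 to minute 128, minute 129 to minute 186.
A ∪ B = minute 19 to minute 128, minute 129 to minute 186.
Total: 109 minutes + 57 minutes = 166 minutes.

166 minutes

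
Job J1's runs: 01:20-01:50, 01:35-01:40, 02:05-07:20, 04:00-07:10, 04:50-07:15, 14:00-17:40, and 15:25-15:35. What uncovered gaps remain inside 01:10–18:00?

01:10-01:20, 01:50-02:05, 07:20-14:00, 17:40-18:00

After merging, the occupied span is 01:20-01:50, 02:05-07:20, 14:00-17:40.
Uncovered inside 01:10-18:00: 01:10-01:20, 01:50-02:05, 07:20-14:00, 17:40-18:00.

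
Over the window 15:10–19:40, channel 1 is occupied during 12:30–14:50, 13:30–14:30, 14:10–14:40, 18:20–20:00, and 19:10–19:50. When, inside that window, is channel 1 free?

15:10-18:20

The merged coverage is 12:30-14:50, 18:20-20:00.
Gaps within 15:10-19:40: 15:10-18:20.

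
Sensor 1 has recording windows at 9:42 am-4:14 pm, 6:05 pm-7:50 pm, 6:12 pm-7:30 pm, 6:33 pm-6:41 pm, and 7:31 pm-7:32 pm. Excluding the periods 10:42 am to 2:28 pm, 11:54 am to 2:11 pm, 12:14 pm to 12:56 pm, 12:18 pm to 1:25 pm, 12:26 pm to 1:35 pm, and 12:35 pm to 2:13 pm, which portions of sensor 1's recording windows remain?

Merge the first list: 9:42 am-4:14 pm, 6:05 pm-7:50 pm.
Merge the second list: 10:42 am-2:28 pm.
9:42 am-4:14 pm minus B → 9:42 am-10:42 am, 2:28 pm-4:14 pm.
6:05 pm-7:50 pm: no B overlap → unchanged.

9:42 am-10:42 am, 2:28 pm-4:14 pm, 6:05 pm-7:50 pm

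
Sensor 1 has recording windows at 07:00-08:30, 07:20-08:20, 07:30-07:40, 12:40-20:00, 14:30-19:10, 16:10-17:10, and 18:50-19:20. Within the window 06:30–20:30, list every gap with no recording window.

06:30-07:00, 08:30-12:40, 20:00-20:30

Covered (merged): 07:00-08:30, 12:40-20:00.
Uncovered inside 06:30-20:30: 06:30-07:00, 08:30-12:40, 20:00-20:30.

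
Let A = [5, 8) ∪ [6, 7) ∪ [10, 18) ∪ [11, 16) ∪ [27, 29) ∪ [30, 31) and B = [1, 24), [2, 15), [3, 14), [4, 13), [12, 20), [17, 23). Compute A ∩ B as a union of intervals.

[5, 8) ∪ [10, 18)

First set merges to [5, 8), [10, 18), [27, 29), [30, 31).
Second set merges to [1, 24).
[5, 8) ∩ B → [5, 8).
[10, 18) ∩ B → [10, 18).
[27, 29) meets no B interval.
[30, 31) meets no B interval.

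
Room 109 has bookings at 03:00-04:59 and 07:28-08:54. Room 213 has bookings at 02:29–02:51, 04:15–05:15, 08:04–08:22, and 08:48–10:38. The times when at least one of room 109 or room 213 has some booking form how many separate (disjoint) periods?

3

A ∪ B = 02:29–02:51, 03:00–05:15, 07:28–10:38.
That is 3 disjoint pieces.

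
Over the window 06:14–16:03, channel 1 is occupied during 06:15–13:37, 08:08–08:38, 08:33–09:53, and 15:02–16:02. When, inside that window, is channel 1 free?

After merging, the occupied span is 06:15–13:37, 15:02–16:02.
Gaps within 06:14–16:03: 06:14–06:15, 13:37–15:02, 16:02–16:03.

06:14–06:15, 13:37–15:02, 16:02–16:03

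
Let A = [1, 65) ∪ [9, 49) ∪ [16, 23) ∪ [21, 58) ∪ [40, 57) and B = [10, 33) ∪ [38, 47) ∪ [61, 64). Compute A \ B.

Merge the first list: [1, 65).
[1, 65) with B removed leaves [1, 10), [33, 38), [47, 61), [64, 65).

[1, 10) ∪ [33, 38) ∪ [47, 61) ∪ [64, 65)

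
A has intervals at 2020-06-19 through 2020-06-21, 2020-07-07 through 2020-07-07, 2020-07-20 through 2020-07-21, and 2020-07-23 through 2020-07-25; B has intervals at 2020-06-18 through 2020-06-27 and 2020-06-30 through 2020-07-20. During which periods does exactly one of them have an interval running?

2020-06-18 through 2020-06-18, 2020-06-22 through 2020-06-27, 2020-06-30 through 2020-07-06, 2020-07-08 through 2020-07-19, 2020-07-21 through 2020-07-21, 2020-07-23 through 2020-07-25

A but not B: 2020-07-21 through 2020-07-21, 2020-07-23 through 2020-07-25.
B but not A: 2020-06-18 through 2020-06-18, 2020-06-22 through 2020-06-27, 2020-06-30 through 2020-07-06, 2020-07-08 through 2020-07-19.
Combining gives A △ B.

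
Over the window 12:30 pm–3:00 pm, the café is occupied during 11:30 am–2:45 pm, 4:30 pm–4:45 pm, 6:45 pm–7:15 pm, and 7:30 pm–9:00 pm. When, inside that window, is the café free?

The merged coverage is 11:30 am–2:45 pm, 4:30 pm–4:45 pm, 6:45 pm–7:15 pm, 7:30 pm–9:00 pm.
Uncovered inside 12:30 pm–3:00 pm: 2:45 pm–3:00 pm.

2:45 pm–3:00 pm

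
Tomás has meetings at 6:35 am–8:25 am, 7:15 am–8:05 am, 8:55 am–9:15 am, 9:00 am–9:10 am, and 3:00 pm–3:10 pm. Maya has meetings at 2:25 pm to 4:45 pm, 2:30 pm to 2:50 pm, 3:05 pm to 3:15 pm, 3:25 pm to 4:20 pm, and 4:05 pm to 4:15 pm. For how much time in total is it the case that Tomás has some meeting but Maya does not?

First set merges to 6:35 am–8:25 am, 8:55 am–9:15 am, 3:00 pm–3:10 pm.
Second set merges to 2:25 pm–4:45 pm.
A \ B = 6:35 am–8:25 am, 8:55 am–9:15 am.
Total: 1 h 50 min + 20 min = 2 h 10 min.

2 h 10 min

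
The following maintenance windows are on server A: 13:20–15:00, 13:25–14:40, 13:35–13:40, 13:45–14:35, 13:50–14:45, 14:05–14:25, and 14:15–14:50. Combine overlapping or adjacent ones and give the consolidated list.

13:20–15:00

13:25–14:40 overlaps/touches 13:20–15:00 → extend to 13:20–15:00.
13:35–13:40 overlaps/touches 13:20–15:00 → extend to 13:20–15:00.
13:45–14:35 overlaps/touches 13:20–15:00 → extend to 13:20–15:00.
13:50–14:45 overlaps/touches 13:20–15:00 → extend to 13:20–15:00.
14:05–14:25 overlaps/touches 13:20–15:00 → extend to 13:20–15:00.
14:15–14:50 overlaps/touches 13:20–15:00 → extend to 13:20–15:00.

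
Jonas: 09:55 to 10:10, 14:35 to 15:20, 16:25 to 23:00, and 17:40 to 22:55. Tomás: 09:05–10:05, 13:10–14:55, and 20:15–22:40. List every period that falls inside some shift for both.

09:55-10:05, 14:35-14:55, 20:15-22:40

First set merges to 09:55-10:10, 14:35-15:20, 16:25-23:00.
09:55-10:10 ∩ B → 09:55-10:05.
14:35-15:20 ∩ B → 14:35-14:55.
16:25-23:00 ∩ B → 20:15-22:40.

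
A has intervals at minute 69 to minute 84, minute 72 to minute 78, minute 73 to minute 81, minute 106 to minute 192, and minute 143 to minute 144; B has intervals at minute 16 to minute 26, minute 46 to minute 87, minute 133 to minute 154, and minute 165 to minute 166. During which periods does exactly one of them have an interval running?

Merge the first list: minute 69 to minute 84, minute 106 to minute 192.
Only in the first: minute 106 to minute 133, minute 154 to minute 165, minute 166 to minute 192.
Only in the second: minute 16 to minute 26, minute 46 to minute 69, minute 84 to minute 87.
Together these are the periods covered by exactly one.

minute 16 to minute 26, minute 46 to minute 69, minute 84 to minute 87, minute 106 to minute 133, minute 154 to minute 165, minute 166 to minute 192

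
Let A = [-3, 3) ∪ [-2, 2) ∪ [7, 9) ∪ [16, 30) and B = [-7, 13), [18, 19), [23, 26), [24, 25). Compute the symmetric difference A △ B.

First set merges to [-3, 3), [7, 9), [16, 30).
Second set merges to [-7, 13), [18, 19), [23, 26).
A \ B = [16, 18), [19, 23), [26, 30).
B \ A = [-7, -3), [3, 7), [9, 13).
Union of the two gives the symmetric difference.

[-7, -3) ∪ [3, 7) ∪ [9, 13) ∪ [16, 18) ∪ [19, 23) ∪ [26, 30)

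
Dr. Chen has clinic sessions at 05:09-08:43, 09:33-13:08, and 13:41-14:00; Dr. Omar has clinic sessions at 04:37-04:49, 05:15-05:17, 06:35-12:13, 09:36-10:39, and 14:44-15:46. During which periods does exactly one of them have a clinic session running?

Merge the second list: 04:37–04:49, 05:15–05:17, 06:35–12:13, 14:44–15:46.
Only in the first: 05:09–05:15, 05:17–06:35, 12:13–13:08, 13:41–14:00.
Only in the second: 04:37–04:49, 08:43–09:33, 14:44–15:46.
Together these are the periods covered by exactly one.

04:37–04:49, 05:09–05:15, 05:17–06:35, 08:43–09:33, 12:13–13:08, 13:41–14:00, 14:44–15:46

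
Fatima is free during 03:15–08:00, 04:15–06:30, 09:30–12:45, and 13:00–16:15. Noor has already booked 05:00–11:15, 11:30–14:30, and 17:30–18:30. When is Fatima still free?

03:15-05:00, 11:15-11:30, 14:30-16:15

First set merges to 03:15-08:00, 09:30-12:45, 13:00-16:15.
03:15-08:00 with B removed leaves 03:15-05:00.
09:30-12:45 with B removed leaves 11:15-11:30.
13:00-16:15 with B removed leaves 14:30-16:15.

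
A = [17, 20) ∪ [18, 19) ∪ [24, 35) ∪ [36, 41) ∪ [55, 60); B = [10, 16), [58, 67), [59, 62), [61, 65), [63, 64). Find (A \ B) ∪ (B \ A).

[10, 16) ∪ [17, 20) ∪ [24, 35) ∪ [36, 41) ∪ [55, 58) ∪ [60, 67)

A, merged: [17, 20), [24, 35), [36, 41), [55, 60).
B, merged: [10, 16), [58, 67).
A \ B = [17, 20), [24, 35), [36, 41), [55, 58).
B \ A = [10, 16), [60, 67).
Union of the two gives the symmetric difference.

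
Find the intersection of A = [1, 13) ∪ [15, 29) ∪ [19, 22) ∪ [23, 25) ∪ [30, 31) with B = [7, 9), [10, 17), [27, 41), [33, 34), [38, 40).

[7, 9) ∪ [10, 13) ∪ [15, 17) ∪ [27, 29) ∪ [30, 31)

A, merged: [1, 13), [15, 29), [30, 31).
B, merged: [7, 9), [10, 17), [27, 41).
[1, 13) ∩ B → [7, 9), [10, 13).
[15, 29) ∩ B → [15, 17), [27, 29).
[30, 31) ∩ B → [30, 31).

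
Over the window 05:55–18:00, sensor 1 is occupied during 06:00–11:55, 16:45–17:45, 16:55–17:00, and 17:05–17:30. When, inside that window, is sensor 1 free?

The merged coverage is 06:00-11:55, 16:45-17:45.
Uncovered inside 05:55-18:00: 05:55-06:00, 11:55-16:45, 17:45-18:00.

05:55-06:00, 11:55-16:45, 17:45-18:00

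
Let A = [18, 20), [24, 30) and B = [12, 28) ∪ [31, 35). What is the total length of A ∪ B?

A ∪ B = [12, 30), [31, 35).
Total: 18 + 4 = 22.

22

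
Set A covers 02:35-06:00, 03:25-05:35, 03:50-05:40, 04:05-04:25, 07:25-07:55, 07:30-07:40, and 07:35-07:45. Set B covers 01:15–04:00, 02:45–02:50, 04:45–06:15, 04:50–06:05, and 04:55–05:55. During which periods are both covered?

First set merges to 02:35–06:00, 07:25–07:55.
Second set merges to 01:15–04:00, 04:45–06:15.
02:35–06:00 ∩ B → 02:35–04:00, 04:45–06:00.
07:25–07:55 meets no B interval.

02:35–04:00, 04:45–06:00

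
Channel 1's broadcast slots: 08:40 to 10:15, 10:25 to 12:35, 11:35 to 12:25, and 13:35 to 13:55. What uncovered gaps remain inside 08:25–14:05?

08:25–08:40, 10:15–10:25, 12:35–13:35, 13:55–14:05

Covered (merged): 08:40–10:15, 10:25–12:35, 13:35–13:55.
Uncovered inside 08:25–14:05: 08:25–08:40, 10:15–10:25, 12:35–13:35, 13:55–14:05.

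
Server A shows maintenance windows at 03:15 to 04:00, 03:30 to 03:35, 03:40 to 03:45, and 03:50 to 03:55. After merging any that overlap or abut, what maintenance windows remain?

03:30–03:35 overlaps/touches 03:15–04:00 → extend to 03:15–04:00.
03:40–03:45 overlaps/touches 03:15–04:00 → extend to 03:15–04:00.
03:50–03:55 overlaps/touches 03:15–04:00 → extend to 03:15–04:00.

03:15–04:00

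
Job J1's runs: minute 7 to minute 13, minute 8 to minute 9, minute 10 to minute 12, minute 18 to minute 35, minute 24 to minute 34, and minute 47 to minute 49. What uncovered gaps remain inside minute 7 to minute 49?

The merged coverage is minute 7 to minute 13, minute 18 to minute 35, minute 47 to minute 49.
Complement within minute 7 to minute 49: minute 13 to minute 18, minute 35 to minute 47.

minute 13 to minute 18, minute 35 to minute 47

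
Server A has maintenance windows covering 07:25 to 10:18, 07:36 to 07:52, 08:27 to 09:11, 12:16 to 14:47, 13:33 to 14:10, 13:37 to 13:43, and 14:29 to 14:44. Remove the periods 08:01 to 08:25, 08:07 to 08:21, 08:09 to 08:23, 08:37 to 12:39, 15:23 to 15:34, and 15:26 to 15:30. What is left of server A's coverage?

07:25–08:01, 08:25–08:37, 12:39–14:47

A, merged: 07:25–10:18, 12:16–14:47.
B, merged: 08:01–08:25, 08:37–12:39, 15:23–15:34.
07:25–10:18 \ B = 07:25–08:01, 08:25–08:37.
12:16–14:47 \ B = 12:39–14:47.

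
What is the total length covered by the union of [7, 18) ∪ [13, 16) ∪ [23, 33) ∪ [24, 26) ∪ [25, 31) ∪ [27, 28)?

Merged: [7, 18), [23, 33).
Lengths: 11 + 10 = 21.

21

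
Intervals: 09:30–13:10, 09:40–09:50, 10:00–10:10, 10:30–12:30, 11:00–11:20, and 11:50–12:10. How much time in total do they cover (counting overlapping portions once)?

3 h 40 min

Merged: 09:30–13:10.
Length: 3 h 40 min.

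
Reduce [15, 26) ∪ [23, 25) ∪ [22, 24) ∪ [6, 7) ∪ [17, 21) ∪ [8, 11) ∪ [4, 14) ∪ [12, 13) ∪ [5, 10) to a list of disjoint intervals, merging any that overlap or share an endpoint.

[4, 14) ∪ [15, 26)

Sort by start: [4, 14), [5, 10), [6, 7), [8, 11), [12, 13), [15, 26), [17, 21), [22, 24), [23, 25).
[5, 10) overlaps/touches [4, 14) → extend to [4, 14).
[6, 7) overlaps/touches [4, 14) → extend to [4, 14).
[8, 11) overlaps/touches [4, 14) → extend to [4, 14).
[12, 13) overlaps/touches [4, 14) → extend to [4, 14).
[15, 26) is disjoint → start new block.
[17, 21) overlaps/touches [15, 26) → extend to [15, 26).
[22, 24) overlaps/touches [15, 26) → extend to [15, 26).
[23, 25) overlaps/touches [15, 26) → extend to [15, 26).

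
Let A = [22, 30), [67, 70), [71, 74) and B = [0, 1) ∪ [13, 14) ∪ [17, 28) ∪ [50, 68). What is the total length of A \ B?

7

A \ B = [28, 30), [68, 70), [71, 74).
Total: 2 + 2 + 3 = 7.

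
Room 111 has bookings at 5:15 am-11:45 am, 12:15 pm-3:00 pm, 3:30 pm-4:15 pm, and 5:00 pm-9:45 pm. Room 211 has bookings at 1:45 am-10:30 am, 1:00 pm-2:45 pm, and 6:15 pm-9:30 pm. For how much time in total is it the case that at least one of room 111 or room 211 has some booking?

18 h 15 min

A ∪ B = 1:45 am–11:45 am, 12:15 pm–3:00 pm, 3:30 pm–4:15 pm, 5:00 pm–9:45 pm.
Total: 10 h + 2 h 45 min + 45 min + 4 h 45 min = 18 h 15 min.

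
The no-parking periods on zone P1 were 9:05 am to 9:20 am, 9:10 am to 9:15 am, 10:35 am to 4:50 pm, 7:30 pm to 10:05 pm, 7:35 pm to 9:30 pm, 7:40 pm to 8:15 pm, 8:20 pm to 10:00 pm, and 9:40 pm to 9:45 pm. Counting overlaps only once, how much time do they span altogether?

Merged: 9:05 am–9:20 am, 10:35 am–4:50 pm, 7:30 pm–10:05 pm.
Lengths: 15 min + 6 h 15 min + 2 h 35 min = 9 h 5 min.

9 h 5 min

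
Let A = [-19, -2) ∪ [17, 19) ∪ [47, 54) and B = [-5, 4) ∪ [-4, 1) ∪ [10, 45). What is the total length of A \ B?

Merge the second list: [-5, 4), [10, 45).
A \ B = [-19, -5), [47, 54).
Total: 14 + 7 = 21.

21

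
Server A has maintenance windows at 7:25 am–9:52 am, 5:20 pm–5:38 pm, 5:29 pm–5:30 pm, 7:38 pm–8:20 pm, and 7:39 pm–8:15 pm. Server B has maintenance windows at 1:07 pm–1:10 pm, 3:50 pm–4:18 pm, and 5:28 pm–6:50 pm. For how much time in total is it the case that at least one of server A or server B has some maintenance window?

First set merges to 7:25 am–9:52 am, 5:20 pm–5:38 pm, 7:38 pm–8:20 pm.
A ∪ B = 7:25 am–9:52 am, 1:07 pm–1:10 pm, 3:50 pm–4:18 pm, 5:20 pm–6:50 pm, 7:38 pm–8:20 pm.
Total: 2 h 27 min + 3 min + 28 min + 1 h 30 min + 42 min = 5 h 10 min.

5 h 10 min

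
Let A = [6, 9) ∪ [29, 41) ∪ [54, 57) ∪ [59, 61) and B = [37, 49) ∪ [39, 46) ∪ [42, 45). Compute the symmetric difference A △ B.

Merge the second list: [37, 49).
A \ B = [6, 9), [29, 37), [54, 57), [59, 61).
B \ A = [41, 49).
Union of the two gives the symmetric difference.

[6, 9) ∪ [29, 37) ∪ [41, 49) ∪ [54, 57) ∪ [59, 61)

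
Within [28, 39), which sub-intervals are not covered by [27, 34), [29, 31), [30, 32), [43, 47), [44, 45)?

[34, 39)

Covered (merged): [27, 34), [43, 47).
Complement within [28, 39): [34, 39).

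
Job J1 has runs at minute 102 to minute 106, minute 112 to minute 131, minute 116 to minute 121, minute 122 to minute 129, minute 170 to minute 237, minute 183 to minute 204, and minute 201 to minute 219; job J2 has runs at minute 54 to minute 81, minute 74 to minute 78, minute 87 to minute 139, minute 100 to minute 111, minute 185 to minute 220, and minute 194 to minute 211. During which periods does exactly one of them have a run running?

minute 54 to minute 81, minute 87 to minute 102, minute 106 to minute 112, minute 131 to minute 139, minute 170 to minute 185, minute 220 to minute 237

First set merges to minute 102 to minute 106, minute 112 to minute 131, minute 170 to minute 237.
Second set merges to minute 54 to minute 81, minute 87 to minute 139, minute 185 to minute 220.
Only in the first: minute 170 to minute 185, minute 220 to minute 237.
Only in the second: minute 54 to minute 81, minute 87 to minute 102, minute 106 to minute 112, minute 131 to minute 139.
Together these are the periods covered by exactly one.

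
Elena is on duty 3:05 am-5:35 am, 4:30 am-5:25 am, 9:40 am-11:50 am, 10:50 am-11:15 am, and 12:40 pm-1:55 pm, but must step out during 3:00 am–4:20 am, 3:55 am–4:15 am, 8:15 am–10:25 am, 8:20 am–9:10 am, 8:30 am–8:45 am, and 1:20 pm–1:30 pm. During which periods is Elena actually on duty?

4:20 am–5:35 am, 10:25 am–11:50 am, 12:40 pm–1:20 pm, 1:30 pm–1:55 pm

First set merges to 3:05 am–5:35 am, 9:40 am–11:50 am, 12:40 pm–1:55 pm.
Second set merges to 3:00 am–4:20 am, 8:15 am–10:25 am, 1:20 pm–1:30 pm.
3:05 am–5:35 am minus B → 4:20 am–5:35 am.
9:40 am–11:50 am minus B → 10:25 am–11:50 am.
12:40 pm–1:55 pm minus B → 12:40 pm–1:20 pm, 1:30 pm–1:55 pm.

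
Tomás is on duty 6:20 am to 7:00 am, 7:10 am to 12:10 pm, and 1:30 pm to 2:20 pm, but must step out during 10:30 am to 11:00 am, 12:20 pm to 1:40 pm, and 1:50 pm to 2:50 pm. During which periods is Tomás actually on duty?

6:20 am–7:00 am, 7:10 am–10:30 am, 11:00 am–12:10 pm, 1:40 pm–1:50 pm

6:20 am–7:00 am is untouched.
7:10 am–12:10 pm with B removed leaves 7:10 am–10:30 am, 11:00 am–12:10 pm.
1:30 pm–2:20 pm with B removed leaves 1:40 pm–1:50 pm.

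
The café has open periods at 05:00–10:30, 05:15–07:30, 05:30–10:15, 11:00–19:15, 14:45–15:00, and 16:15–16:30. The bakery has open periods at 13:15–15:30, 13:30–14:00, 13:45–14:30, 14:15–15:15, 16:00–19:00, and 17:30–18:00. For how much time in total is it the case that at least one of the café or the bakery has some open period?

Merge the first list: 05:00–10:30, 11:00–19:15.
Merge the second list: 13:15–15:30, 16:00–19:00.
A ∪ B = 05:00–10:30, 11:00–19:15.
Total: 5 h 30 min + 8 h 15 min = 13 h 45 min.

13 h 45 min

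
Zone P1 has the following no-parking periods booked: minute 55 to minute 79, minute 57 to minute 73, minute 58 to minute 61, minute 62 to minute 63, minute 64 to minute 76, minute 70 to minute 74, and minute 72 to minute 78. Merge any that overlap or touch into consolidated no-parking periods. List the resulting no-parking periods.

minute 55 to minute 79

minute 57 to minute 73 overlaps/touches minute 55 to minute 79 → extend to minute 55 to minute 79.
minute 58 to minute 61 overlaps/touches minute 55 to minute 79 → extend to minute 55 to minute 79.
minute 62 to minute 63 overlaps/touches minute 55 to minute 79 → extend to minute 55 to minute 79.
minute 64 to minute 76 overlaps/touches minute 55 to minute 79 → extend to minute 55 to minute 79.
minute 70 to minute 74 overlaps/touches minute 55 to minute 79 → extend to minute 55 to minute 79.
minute 72 to minute 78 overlaps/touches minute 55 to minute 79 → extend to minute 55 to minute 79.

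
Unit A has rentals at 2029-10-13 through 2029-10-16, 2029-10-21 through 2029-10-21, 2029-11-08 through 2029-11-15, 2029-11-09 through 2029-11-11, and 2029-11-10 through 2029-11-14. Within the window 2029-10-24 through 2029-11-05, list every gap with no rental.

2029-10-24 through 2029-11-05

The merged coverage is 2029-10-13 through 2029-10-16, 2029-10-21 through 2029-10-21, 2029-11-08 through 2029-11-15.
Uncovered inside 2029-10-24 through 2029-11-05: 2029-10-24 through 2029-11-05.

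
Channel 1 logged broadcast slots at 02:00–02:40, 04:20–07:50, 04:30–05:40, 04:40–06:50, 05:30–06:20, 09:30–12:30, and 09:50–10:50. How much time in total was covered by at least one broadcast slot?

7 h 10 min

Merged: 02:00-02:40, 04:20-07:50, 09:30-12:30.
Lengths: 40 min + 3 h 30 min + 3 h = 7 h 10 min.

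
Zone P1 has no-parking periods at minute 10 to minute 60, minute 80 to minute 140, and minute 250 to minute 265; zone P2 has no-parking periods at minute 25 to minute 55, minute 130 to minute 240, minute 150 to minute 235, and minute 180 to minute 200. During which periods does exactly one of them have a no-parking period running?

minute 10 to minute 25, minute 55 to minute 60, minute 80 to minute 130, minute 140 to minute 240, minute 250 to minute 265

Merge the second list: minute 25 to minute 55, minute 130 to minute 240.
A but not B: minute 10 to minute 25, minute 55 to minute 60, minute 80 to minute 130, minute 250 to minute 265.
B but not A: minute 140 to minute 240.
Combining gives A △ B.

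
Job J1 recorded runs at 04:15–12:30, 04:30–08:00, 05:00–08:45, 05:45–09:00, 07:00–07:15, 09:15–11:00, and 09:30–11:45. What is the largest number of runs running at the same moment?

5

Sweep endpoints in order; track running count of active intervals.
Peak of 5 reached at 07:00.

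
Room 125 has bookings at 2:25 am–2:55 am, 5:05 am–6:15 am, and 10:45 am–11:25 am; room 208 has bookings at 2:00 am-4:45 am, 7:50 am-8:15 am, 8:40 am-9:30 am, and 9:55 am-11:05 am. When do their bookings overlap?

2:25 am–2:55 am, 10:45 am–11:05 am

2:25 am–2:55 am overlaps B on 2:25 am–2:55 am.
5:05 am–6:15 am falls entirely outside B.
10:45 am–11:25 am overlaps B on 10:45 am–11:05 am.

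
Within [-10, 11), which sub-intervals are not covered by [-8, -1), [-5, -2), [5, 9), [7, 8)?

[-10, -8) ∪ [-1, 5) ∪ [9, 11)

Covered (merged): [-8, -1), [5, 9).
Complement within [-10, 11): [-10, -8), [-1, 5), [9, 11).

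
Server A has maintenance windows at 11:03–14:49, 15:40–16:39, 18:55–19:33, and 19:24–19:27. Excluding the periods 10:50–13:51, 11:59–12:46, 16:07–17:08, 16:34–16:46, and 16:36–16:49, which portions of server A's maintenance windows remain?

13:51–14:49, 15:40–16:07, 18:55–19:33

First set merges to 11:03–14:49, 15:40–16:39, 18:55–19:33.
Second set merges to 10:50–13:51, 16:07–17:08.
11:03–14:49 minus B → 13:51–14:49.
15:40–16:39 minus B → 15:40–16:07.
18:55–19:33: no B overlap → unchanged.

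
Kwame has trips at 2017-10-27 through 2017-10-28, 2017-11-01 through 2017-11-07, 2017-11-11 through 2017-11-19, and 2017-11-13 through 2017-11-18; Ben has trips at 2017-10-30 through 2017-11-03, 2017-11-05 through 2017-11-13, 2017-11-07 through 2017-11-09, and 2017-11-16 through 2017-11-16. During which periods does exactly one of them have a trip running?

2017-10-27 through 2017-10-28, 2017-10-30 through 2017-10-31, 2017-11-04 through 2017-11-04, 2017-11-08 through 2017-11-10, 2017-11-14 through 2017-11-15, 2017-11-17 through 2017-11-19

A, merged: 2017-10-27 through 2017-10-28, 2017-11-01 through 2017-11-07, 2017-11-11 through 2017-11-19.
B, merged: 2017-10-30 through 2017-11-03, 2017-11-05 through 2017-11-13, 2017-11-16 through 2017-11-16.
Only in the first: 2017-10-27 through 2017-10-28, 2017-11-04 through 2017-11-04, 2017-11-14 through 2017-11-15, 2017-11-17 through 2017-11-19.
Only in the second: 2017-10-30 through 2017-10-31, 2017-11-08 through 2017-11-10.
Together these are the periods covered by exactly one.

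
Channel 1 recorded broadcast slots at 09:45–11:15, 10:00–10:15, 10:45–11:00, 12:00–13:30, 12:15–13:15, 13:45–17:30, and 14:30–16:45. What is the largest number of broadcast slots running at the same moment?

2

At 10:00, 2 of the intervals are simultaneously active.
No point has more.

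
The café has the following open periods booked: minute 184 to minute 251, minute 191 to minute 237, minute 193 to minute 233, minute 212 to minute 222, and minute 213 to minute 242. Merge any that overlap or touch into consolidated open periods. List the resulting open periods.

minute 184 to minute 251

minute 191 to minute 237 overlaps/touches minute 184 to minute 251 → extend to minute 184 to minute 251.
minute 193 to minute 233 overlaps/touches minute 184 to minute 251 → extend to minute 184 to minute 251.
minute 212 to minute 222 overlaps/touches minute 184 to minute 251 → extend to minute 184 to minute 251.
minute 213 to minute 242 overlaps/touches minute 184 to minute 251 → extend to minute 184 to minute 251.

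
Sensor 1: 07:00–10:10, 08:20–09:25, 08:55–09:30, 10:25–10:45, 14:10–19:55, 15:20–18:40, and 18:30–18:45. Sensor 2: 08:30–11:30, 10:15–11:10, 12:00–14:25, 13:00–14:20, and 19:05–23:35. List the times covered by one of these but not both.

07:00–08:30, 10:10–10:25, 10:45–11:30, 12:00–14:10, 14:25–19:05, 19:55–23:35

A, merged: 07:00–10:10, 10:25–10:45, 14:10–19:55.
B, merged: 08:30–11:30, 12:00–14:25, 19:05–23:35.
A \ B = 07:00–08:30, 14:25–19:05.
B \ A = 10:10–10:25, 10:45–11:30, 12:00–14:10, 19:55–23:35.
Union of the two gives the symmetric difference.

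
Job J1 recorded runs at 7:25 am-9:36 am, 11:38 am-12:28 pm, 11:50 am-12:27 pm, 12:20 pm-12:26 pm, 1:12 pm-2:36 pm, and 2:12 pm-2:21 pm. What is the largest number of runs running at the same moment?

3

At 12:20 pm, 3 of the intervals are simultaneously active.
No point has more.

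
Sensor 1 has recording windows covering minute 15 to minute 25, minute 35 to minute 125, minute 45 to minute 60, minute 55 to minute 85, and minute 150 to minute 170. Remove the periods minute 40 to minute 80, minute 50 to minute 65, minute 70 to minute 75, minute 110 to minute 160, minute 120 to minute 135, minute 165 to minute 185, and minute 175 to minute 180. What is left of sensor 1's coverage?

A, merged: minute 15 to minute 25, minute 35 to minute 125, minute 150 to minute 170.
B, merged: minute 40 to minute 80, minute 110 to minute 160, minute 165 to minute 185.
minute 15 to minute 25: nothing removed.
minute 35 to minute 125 \ B = minute 35 to minute 40, minute 80 to minute 110.
minute 150 to minute 170 \ B = minute 160 to minute 165.

minute 15 to minute 25, minute 35 to minute 40, minute 80 to minute 110, minute 160 to minute 165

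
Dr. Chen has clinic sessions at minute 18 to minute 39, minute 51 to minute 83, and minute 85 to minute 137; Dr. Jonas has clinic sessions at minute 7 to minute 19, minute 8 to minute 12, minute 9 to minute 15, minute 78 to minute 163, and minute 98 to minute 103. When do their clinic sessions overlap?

Merge the second list: minute 7 to minute 19, minute 78 to minute 163.
minute 18 to minute 39 ∩ B → minute 18 to minute 19.
minute 51 to minute 83 ∩ B → minute 78 to minute 83.
minute 85 to minute 137 ∩ B → minute 85 to minute 137.

minute 18 to minute 19, minute 78 to minute 83, minute 85 to minute 137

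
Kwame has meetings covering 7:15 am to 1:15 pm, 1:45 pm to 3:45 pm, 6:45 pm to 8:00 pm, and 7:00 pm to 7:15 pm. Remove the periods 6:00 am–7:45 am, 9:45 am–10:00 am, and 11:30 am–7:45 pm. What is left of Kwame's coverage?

Merge the first list: 7:15 am-1:15 pm, 1:45 pm-3:45 pm, 6:45 pm-8:00 pm.
7:15 am-1:15 pm with B removed leaves 7:45 am-9:45 am, 10:00 am-11:30 am.
1:45 pm-3:45 pm lies entirely inside B → drops out.
6:45 pm-8:00 pm with B removed leaves 7:45 pm-8:00 pm.

7:45 am-9:45 am, 10:00 am-11:30 am, 7:45 pm-8:00 pm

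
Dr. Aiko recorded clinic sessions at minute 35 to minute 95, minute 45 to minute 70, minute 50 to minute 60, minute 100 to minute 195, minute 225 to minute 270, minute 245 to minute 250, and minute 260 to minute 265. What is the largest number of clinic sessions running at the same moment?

Sweep endpoints in order; track running count of active intervals.
Peak of 3 reached at minute 50.

3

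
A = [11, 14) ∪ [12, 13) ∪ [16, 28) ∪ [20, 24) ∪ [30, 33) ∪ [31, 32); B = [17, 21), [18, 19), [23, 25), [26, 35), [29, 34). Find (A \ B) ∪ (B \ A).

A, merged: [11, 14), [16, 28), [30, 33).
B, merged: [17, 21), [23, 25), [26, 35).
A \ B = [11, 14), [16, 17), [21, 23), [25, 26).
B \ A = [28, 30), [33, 35).
Union of the two gives the symmetric difference.

[11, 14) ∪ [16, 17) ∪ [21, 23) ∪ [25, 26) ∪ [28, 30) ∪ [33, 35)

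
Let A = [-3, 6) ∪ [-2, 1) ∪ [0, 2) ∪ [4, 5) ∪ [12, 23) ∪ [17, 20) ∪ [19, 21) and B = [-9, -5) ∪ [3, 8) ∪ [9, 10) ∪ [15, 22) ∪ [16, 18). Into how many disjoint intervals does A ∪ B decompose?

4

A, merged: [-3, 6), [12, 23).
B, merged: [-9, -5), [3, 8), [9, 10), [15, 22).
A ∪ B = [-9, -5), [-3, 8), [9, 10), [12, 23).
That is 4 disjoint pieces.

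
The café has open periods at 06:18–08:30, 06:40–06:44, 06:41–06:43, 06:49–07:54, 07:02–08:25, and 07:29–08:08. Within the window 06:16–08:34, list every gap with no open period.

06:16–06:18, 08:30–08:34

After merging, the occupied span is 06:18–08:30.
Gaps within 06:16–08:34: 06:16–06:18, 08:30–08:34.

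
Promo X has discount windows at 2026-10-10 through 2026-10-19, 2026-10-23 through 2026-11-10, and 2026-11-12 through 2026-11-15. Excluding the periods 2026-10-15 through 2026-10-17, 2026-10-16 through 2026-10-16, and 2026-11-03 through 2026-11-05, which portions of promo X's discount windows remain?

2026-10-10 through 2026-10-14, 2026-10-18 through 2026-10-19, 2026-10-23 through 2026-11-02, 2026-11-06 through 2026-11-10, 2026-11-12 through 2026-11-15

B, merged: 2026-10-15 through 2026-10-17, 2026-11-03 through 2026-11-05.
2026-10-10 through 2026-10-19 \ B = 2026-10-10 through 2026-10-14, 2026-10-18 through 2026-10-19.
2026-10-23 through 2026-11-10 \ B = 2026-10-23 through 2026-11-02, 2026-11-06 through 2026-11-10.
2026-11-12 through 2026-11-15: nothing removed.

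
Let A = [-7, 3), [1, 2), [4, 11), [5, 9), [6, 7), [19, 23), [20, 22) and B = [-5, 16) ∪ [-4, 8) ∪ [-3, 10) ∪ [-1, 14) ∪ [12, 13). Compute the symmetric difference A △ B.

A, merged: [-7, 3), [4, 11), [19, 23).
B, merged: [-5, 16).
A \ B = [-7, -5), [19, 23).
B \ A = [3, 4), [11, 16).
Union of the two gives the symmetric difference.

[-7, -5) ∪ [3, 4) ∪ [11, 16) ∪ [19, 23)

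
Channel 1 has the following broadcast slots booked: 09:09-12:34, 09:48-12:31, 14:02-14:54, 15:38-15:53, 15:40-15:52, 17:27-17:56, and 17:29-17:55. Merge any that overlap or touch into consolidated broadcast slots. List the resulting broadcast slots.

09:09-12:34, 14:02-14:54, 15:38-15:53, 17:27-17:56

09:48-12:31 overlaps/touches 09:09-12:34 → extend to 09:09-12:34.
14:02-14:54 is disjoint → start new block.
15:38-15:53 is disjoint → start new block.
15:40-15:52 overlaps/touches 15:38-15:53 → extend to 15:38-15:53.
17:27-17:56 is disjoint → start new block.
17:29-17:55 overlaps/touches 17:27-17:56 → extend to 17:27-17:56.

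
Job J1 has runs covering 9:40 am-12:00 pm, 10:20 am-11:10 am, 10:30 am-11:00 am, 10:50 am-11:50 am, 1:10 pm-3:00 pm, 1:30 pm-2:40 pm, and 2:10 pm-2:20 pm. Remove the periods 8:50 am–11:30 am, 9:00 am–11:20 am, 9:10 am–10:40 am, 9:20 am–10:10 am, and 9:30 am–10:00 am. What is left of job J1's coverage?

11:30 am–12:00 pm, 1:10 pm–3:00 pm

First set merges to 9:40 am–12:00 pm, 1:10 pm–3:00 pm.
Second set merges to 8:50 am–11:30 am.
9:40 am–12:00 pm with B removed leaves 11:30 am–12:00 pm.
1:10 pm–3:00 pm is untouched.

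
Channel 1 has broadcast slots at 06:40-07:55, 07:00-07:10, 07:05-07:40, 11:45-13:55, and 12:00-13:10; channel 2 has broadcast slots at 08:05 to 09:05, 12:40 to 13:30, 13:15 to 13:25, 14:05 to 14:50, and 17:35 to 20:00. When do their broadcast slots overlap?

12:40–13:30

A, merged: 06:40–07:55, 11:45–13:55.
B, merged: 08:05–09:05, 12:40–13:30, 14:05–14:50, 17:35–20:00.
06:40–07:55 meets no B interval.
11:45–13:55 ∩ B → 12:40–13:30.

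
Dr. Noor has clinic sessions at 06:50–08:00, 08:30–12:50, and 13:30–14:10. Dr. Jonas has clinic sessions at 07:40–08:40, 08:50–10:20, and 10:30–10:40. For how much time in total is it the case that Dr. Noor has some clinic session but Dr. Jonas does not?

A \ B = 06:50-07:40, 08:40-08:50, 10:20-10:30, 10:40-12:50, 13:30-14:10.
Total: 50 min + 10 min + 10 min + 2 h 10 min + 40 min = 4 h.

4 h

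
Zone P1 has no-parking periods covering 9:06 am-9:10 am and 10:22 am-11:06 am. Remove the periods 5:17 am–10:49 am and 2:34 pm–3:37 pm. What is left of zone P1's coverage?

10:49 am–11:06 am

9:06 am–9:10 am: fully covered by B → removed.
10:22 am–11:06 am minus B → 10:49 am–11:06 am.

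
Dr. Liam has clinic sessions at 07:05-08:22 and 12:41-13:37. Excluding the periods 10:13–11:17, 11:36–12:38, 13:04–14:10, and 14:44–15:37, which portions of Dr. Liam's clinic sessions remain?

07:05–08:22, 12:41–13:04

07:05–08:22: no B overlap → unchanged.
12:41–13:37 minus B → 12:41–13:04.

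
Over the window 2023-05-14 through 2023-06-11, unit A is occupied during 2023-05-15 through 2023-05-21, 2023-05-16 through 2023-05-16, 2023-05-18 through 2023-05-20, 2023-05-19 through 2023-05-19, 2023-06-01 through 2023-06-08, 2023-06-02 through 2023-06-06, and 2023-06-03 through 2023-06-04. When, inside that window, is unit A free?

2023-05-14 through 2023-05-14, 2023-05-22 through 2023-05-31, 2023-06-09 through 2023-06-11

The merged coverage is 2023-05-15 through 2023-05-21, 2023-06-01 through 2023-06-08.
Gaps within 2023-05-14 through 2023-06-11: 2023-05-14 through 2023-05-14, 2023-05-22 through 2023-05-31, 2023-06-09 through 2023-06-11.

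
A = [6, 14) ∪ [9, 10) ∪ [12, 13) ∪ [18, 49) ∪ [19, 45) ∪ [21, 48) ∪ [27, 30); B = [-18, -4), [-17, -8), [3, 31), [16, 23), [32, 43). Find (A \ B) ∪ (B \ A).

[-18, -4) ∪ [3, 6) ∪ [14, 18) ∪ [31, 32) ∪ [43, 49)

First set merges to [6, 14), [18, 49).
Second set merges to [-18, -4), [3, 31), [32, 43).
A \ B = [31, 32), [43, 49).
B \ A = [-18, -4), [3, 6), [14, 18).
Union of the two gives the symmetric difference.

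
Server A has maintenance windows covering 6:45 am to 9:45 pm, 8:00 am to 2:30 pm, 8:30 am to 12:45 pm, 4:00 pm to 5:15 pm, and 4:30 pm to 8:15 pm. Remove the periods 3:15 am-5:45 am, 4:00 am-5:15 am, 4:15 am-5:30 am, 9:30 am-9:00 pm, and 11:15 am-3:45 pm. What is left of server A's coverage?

6:45 am–9:30 am, 9:00 pm–9:45 pm

Merge the first list: 6:45 am–9:45 pm.
Merge the second list: 3:15 am–5:45 am, 9:30 am–9:00 pm.
6:45 am–9:45 pm minus B → 6:45 am–9:30 am, 9:00 pm–9:45 pm.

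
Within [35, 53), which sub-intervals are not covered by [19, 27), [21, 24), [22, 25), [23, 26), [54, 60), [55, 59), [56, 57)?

[35, 53)

After merging, the occupied span is [19, 27), [54, 60).
Complement within [35, 53): [35, 53).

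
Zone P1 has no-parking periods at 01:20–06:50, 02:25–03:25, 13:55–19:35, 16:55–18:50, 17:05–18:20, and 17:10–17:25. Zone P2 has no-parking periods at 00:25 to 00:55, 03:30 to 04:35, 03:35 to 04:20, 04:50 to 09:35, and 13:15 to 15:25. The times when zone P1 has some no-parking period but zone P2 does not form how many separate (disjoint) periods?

3

First set merges to 01:20-06:50, 13:55-19:35.
Second set merges to 00:25-00:55, 03:30-04:35, 04:50-09:35, 13:15-15:25.
A \ B = 01:20-03:30, 04:35-04:50, 15:25-19:35.
That is 3 disjoint pieces.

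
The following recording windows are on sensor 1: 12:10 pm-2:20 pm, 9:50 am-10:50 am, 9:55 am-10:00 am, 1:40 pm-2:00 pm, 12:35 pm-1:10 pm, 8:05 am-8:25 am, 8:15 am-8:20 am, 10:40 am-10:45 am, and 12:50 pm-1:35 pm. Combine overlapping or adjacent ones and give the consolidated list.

8:05 am-8:25 am, 9:50 am-10:50 am, 12:10 pm-2:20 pm

Sort by start: 8:05 am-8:25 am, 8:15 am-8:20 am, 9:50 am-10:50 am, 9:55 am-10:00 am, 10:40 am-10:45 am, 12:10 pm-2:20 pm, 12:35 pm-1:10 pm, 12:50 pm-1:35 pm, 1:40 pm-2:00 pm.
8:15 am-8:20 am overlaps/touches 8:05 am-8:25 am → extend to 8:05 am-8:25 am.
9:50 am-10:50 am is disjoint → start new block.
9:55 am-10:00 am overlaps/touches 9:50 am-10:50 am → extend to 9:50 am-10:50 am.
10:40 am-10:45 am overlaps/touches 9:50 am-10:50 am → extend to 9:50 am-10:50 am.
12:10 pm-2:20 pm is disjoint → start new block.
12:35 pm-1:10 pm overlaps/touches 12:10 pm-2:20 pm → extend to 12:10 pm-2:20 pm.
12:50 pm-1:35 pm overlaps/touches 12:10 pm-2:20 pm → extend to 12:10 pm-2:20 pm.
1:40 pm-2:00 pm overlaps/touches 12:10 pm-2:20 pm → extend to 12:10 pm-2:20 pm.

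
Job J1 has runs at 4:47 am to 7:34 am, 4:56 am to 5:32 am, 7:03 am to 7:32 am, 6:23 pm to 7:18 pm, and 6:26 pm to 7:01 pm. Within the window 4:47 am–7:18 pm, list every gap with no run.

After merging, the occupied span is 4:47 am–7:34 am, 6:23 pm–7:18 pm.
Gaps within 4:47 am–7:18 pm: 7:34 am–6:23 pm.

7:34 am–6:23 pm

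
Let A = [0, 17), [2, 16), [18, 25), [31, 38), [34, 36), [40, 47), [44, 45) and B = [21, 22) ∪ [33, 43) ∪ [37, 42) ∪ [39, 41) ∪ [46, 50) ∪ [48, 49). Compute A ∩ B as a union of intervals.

[21, 22) ∪ [33, 38) ∪ [40, 43) ∪ [46, 47)

A, merged: [0, 17), [18, 25), [31, 38), [40, 47).
B, merged: [21, 22), [33, 43), [46, 50).
[0, 17) falls entirely outside B.
[18, 25) overlaps B on [21, 22).
[31, 38) overlaps B on [33, 38).
[40, 47) overlaps B on [40, 43), [46, 47).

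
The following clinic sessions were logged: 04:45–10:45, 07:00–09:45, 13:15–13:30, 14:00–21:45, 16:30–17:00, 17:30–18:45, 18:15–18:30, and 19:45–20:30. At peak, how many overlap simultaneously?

3

At 18:15, 3 of the intervals are simultaneously active.
No point has more.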